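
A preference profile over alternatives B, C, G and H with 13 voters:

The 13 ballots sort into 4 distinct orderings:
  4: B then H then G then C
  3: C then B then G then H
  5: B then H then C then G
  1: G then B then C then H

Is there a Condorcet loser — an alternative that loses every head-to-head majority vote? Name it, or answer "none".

Head-to-head results (13 voters):
B vs C: B, 10–3.
B vs G: 12 to 1, B.
B vs H: B wins 13–0.
C–G: C 8–5.
C vs H: 3+1 = 4 for C, 9 for H — H by 9–4.
G vs H: 3+1 = 4 for G, 9 for H — H by 9–4.
G loses to every other alternative — it is the Condorcet loser.

G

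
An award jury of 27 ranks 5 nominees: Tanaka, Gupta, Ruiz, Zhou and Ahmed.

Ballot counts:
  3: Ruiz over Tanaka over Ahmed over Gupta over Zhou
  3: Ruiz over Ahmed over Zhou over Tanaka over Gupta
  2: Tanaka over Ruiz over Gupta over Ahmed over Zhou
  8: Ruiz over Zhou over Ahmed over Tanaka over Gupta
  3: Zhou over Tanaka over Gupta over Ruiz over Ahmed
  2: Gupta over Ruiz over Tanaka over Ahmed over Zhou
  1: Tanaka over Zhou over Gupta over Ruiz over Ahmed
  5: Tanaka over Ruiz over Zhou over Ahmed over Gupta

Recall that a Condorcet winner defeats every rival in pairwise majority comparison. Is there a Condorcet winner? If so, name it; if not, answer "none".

Head-to-head results (27 jurors):
Tanaka vs Gupta: 25 to 2, Tanaka.
Tanaka vs Ruiz: Tanaka is ranked higher on 2+3+1+5 = 11 ballots, Ruiz on 16. Ruiz wins 16–11.
Tanaka vs Zhou: 13 to 14, Zhou.
Tanaka vs Ahmed: Tanaka is ranked higher on 3+2+3+2+1+5 = 16 ballots, Ahmed on 11. Tanaka wins 16–11.
Gupta vs Ruiz: 3+2+1 = 6 for Gupta, 21 for Ruiz — Ruiz by 21–6.
Gupta vs Zhou: Gupta preferred on 3+2+2 = 7 ballots; Zhou wins 20–7.
Gupta vs Ahmed: 8 to 19, Ahmed.
Ruiz vs Zhou: 23 to 4, Ruiz.
Ruiz vs Ahmed: 27 for Ruiz, 0 for Ahmed — Ruiz by 27–0.
Zhou vs Ahmed: Zhou preferred on 8+3+1+5 = 17 ballots; Zhou wins 17–10.
Ruiz wins every pairwise contest, so Ruiz is the Condorcet winner.

Ruiz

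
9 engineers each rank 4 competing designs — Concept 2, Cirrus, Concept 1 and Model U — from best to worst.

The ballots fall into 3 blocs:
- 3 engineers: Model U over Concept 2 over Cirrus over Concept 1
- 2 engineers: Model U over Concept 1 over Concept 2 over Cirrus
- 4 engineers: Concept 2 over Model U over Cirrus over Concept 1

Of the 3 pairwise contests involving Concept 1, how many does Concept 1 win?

0

Concept 1 against each rival (9 engineers):
Concept 1 vs Concept 2: 2 for Concept 1, 7 for Concept 2 — Concept 2 by 7–2.
Concept 1 vs Cirrus: 2 for Concept 1, 7 for Cirrus — Cirrus by 7–2.
Concept 1 vs Model U: Concept 1 is ranked higher on 0 ballots, Model U on 9. Model U wins 9–0.
Concept 1 beats no one; loses to Concept 2, Cirrus, Model U — 0 pairwise wins.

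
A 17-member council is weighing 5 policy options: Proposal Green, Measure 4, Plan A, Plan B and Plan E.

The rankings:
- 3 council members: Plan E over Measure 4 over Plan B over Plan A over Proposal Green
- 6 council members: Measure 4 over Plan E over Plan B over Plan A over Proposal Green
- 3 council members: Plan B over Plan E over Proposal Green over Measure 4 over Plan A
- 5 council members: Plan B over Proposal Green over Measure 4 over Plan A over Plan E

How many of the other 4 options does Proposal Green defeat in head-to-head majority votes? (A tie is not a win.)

0

Proposal Green against each rival (17 council members):
Proposal Green vs Measure 4: Measure 4 wins 9–8.
Proposal Green vs Plan A: Proposal Green preferred on 3+5 = 8 ballots; Plan A wins 9–8.
Proposal Green vs Plan B: Proposal Green is ranked higher on 0 ballots, Plan B on 17. Plan B wins 17–0.
Proposal Green vs Plan E: Plan E wins 12–5.
Proposal Green beats no one; loses to Measure 4, Plan A, Plan B, Plan E — 0 pairwise wins.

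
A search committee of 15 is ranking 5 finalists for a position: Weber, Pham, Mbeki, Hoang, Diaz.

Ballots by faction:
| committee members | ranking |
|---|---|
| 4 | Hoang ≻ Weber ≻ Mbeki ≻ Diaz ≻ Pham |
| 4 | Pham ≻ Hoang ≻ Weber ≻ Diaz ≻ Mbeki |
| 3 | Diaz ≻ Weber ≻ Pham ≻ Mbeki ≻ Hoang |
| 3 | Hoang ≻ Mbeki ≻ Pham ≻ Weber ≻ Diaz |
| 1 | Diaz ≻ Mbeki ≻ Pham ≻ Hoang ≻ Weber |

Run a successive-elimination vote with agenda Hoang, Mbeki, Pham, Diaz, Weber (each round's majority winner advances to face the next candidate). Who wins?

Weber

Round 1: Hoang vs Mbeki — 11–4, Hoang advances.
Round 2: Hoang vs Pham — 7–8, Pham advances.
Round 3: Pham vs Diaz — 7–8, Diaz advances.
Round 4: Diaz vs Weber — 4–11, Weber advances.
The agenda winner is Weber.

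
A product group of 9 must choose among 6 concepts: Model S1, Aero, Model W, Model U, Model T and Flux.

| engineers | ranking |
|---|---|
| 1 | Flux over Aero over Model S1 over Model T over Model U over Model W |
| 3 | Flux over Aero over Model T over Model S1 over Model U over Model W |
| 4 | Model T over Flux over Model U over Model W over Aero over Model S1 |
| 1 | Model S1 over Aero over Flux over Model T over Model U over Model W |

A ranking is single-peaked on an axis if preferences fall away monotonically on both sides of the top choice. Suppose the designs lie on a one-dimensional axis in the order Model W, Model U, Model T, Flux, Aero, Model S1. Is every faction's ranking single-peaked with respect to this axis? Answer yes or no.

Axis positions: Model W=1, Model U=2, Model T=3, Flux=4, Aero=5, Model S1=6.
Faction 1 (peak Flux at position 4): ranking walks positions 4-5-6-3-2-1, expanding outward from the peak — single-peaked.
Faction 2 (peak Flux at position 4): ranking walks positions 4-5-3-6-2-1, expanding outward from the peak — single-peaked.
Faction 3 (peak Model T at position 3): ranking walks positions 3-4-2-1-5-6, expanding outward from the peak — single-peaked.
Faction 4 (peak Model S1 at position 6): ranking walks positions 6-5-4-3-2-1, expanding outward from the peak — single-peaked.
Every ranking is single-peaked on this axis.

yes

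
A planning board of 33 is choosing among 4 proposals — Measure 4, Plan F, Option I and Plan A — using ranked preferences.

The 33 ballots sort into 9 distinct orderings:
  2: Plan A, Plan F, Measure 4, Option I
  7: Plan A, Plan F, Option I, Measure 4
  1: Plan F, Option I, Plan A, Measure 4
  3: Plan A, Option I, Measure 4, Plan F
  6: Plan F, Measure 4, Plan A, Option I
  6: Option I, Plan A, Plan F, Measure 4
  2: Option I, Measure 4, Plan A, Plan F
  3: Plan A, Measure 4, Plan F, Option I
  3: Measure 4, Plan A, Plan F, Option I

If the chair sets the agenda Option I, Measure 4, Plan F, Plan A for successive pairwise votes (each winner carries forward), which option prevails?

Plan A

Round 1: Option I vs Measure 4 — 19–14, Option I advances.
Round 2: Option I vs Plan F — 11–22, Plan F advances.
Round 3: Plan F vs Plan A — 7–26, Plan A advances.
Plan A survives the agenda.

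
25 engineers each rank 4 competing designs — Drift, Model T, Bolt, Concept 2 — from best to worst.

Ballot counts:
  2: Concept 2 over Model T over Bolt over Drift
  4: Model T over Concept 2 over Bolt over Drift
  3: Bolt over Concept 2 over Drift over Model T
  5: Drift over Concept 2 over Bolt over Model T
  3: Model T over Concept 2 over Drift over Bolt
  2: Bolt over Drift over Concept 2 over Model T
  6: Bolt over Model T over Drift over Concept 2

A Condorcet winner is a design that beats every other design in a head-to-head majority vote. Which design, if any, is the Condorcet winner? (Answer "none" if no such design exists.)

none

Check each pair by majority over 25 ballots:
Drift vs Model T: 10 to 15, Model T.
Drift vs Bolt: 5+3 = 8 for Drift, 17 for Bolt — Bolt by 17–8.
Drift vs Concept 2: Drift is ranked higher on 5+2+6 = 13 ballots, Concept 2 on 12. Drift wins 13–12.
Model T vs Bolt: Model T is ranked higher on 2+4+3 = 9 ballots, Bolt on 16. Bolt wins 16–9.
Model T vs Concept 2: Model T preferred on 4+3+6 = 13 ballots; Model T wins 13–12.
Bolt vs Concept 2: 11 to 14, Concept 2.
Each design drops at least one matchup (Drift loses to Model T; Model T loses to Bolt; Bolt loses to Concept 2; Concept 2 loses to Drift); the cycle Drift → Concept 2 → Bolt → Drift rules out a Condorcet winner.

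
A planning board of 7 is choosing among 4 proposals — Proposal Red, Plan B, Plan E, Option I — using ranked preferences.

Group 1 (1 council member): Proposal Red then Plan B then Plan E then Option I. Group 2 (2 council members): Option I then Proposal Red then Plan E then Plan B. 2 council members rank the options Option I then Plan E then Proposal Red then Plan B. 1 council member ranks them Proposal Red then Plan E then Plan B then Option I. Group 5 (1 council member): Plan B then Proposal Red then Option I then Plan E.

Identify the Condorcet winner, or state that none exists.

Head-to-head results (7 council members):
Proposal Red vs Plan B: Proposal Red wins 6–1.
Proposal Red vs Plan E: Proposal Red wins 5–2.
Proposal Red–Option I: Option I 4–3.
Plan B vs Plan E: Plan E, 5–2.
Plan B vs Option I: Option I, 4–3.
Plan E vs Option I: Option I wins 5–2.
Option I defeats every rival head-to-head and is the Condorcet winner.

Option I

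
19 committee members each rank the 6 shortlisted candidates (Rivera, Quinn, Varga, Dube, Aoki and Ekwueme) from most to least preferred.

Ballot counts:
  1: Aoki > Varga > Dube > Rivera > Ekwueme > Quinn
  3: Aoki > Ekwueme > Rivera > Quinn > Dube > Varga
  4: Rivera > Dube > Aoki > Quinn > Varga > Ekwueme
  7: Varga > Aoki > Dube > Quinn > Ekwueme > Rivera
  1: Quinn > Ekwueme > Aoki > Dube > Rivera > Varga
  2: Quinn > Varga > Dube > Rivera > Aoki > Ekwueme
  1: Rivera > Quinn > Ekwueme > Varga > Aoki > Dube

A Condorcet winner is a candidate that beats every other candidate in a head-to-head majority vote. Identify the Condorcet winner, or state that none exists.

Check each pair by majority over 19 ballots:
Rivera vs Quinn: Quinn, 10–9.
Rivera vs Varga: Varga, 10–9.
Rivera vs Dube: Dube, 11–8.
Rivera vs Aoki: Aoki, 12–7.
Rivera vs Ekwueme: Ekwueme, 11–8.
Quinn vs Varga: Quinn wins 11–8.
Quinn vs Dube: Dube, 12–7.
Quinn vs Aoki: Aoki, 15–4.
Quinn vs Ekwueme: Quinn wins 15–4.
Varga vs Dube: Varga wins 11–8.
Varga vs Aoki: Varga, 10–9.
Varga vs Ekwueme: Varga wins 14–5.
Dube vs Aoki: Aoki wins 13–6.
Dube vs Ekwueme: Dube wins 14–5.
Aoki vs Ekwueme: Aoki wins 17–2.
No candidate is unbeaten: Rivera loses to Quinn; Quinn loses to Dube; Varga loses to Quinn; Dube loses to Varga; Aoki loses to Varga; Ekwueme loses to Quinn. In particular Quinn beats Varga beats Dube beats Quinn is a majority cycle — no Condorcet winner exists.

none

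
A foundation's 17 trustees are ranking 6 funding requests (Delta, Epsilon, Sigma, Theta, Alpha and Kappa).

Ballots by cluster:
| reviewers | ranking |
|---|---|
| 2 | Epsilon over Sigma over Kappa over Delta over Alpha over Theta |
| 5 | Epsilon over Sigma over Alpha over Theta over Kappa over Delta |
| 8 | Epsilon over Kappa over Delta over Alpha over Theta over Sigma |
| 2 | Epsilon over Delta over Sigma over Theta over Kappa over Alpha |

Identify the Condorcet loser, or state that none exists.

Theta

Head-to-head results (17 reviewers):
Delta vs Epsilon: 0 for Delta, 17 for Epsilon — Epsilon by 17–0.
Delta vs Sigma: Delta wins 10–7.
Delta vs Theta: 12 to 5, Delta.
Delta vs Alpha: Delta wins 12–5.
Delta vs Kappa: 2 to 15, Kappa.
Epsilon vs Sigma: 17 to 0, Epsilon.
Epsilon vs Theta: 17 to 0, Epsilon.
Epsilon vs Alpha: Epsilon, 17–0.
Epsilon vs Kappa: 17 to 0, Epsilon.
Sigma–Theta: Sigma 9–8.
Sigma–Alpha: Sigma 9–8.
Sigma vs Kappa: Sigma preferred on 2+5+2 = 9 ballots; Sigma wins 9–8.
Theta–Alpha: Alpha 15–2.
Theta vs Kappa: 7 to 10, Kappa.
Alpha vs Kappa: Alpha preferred on 5 ballots; Kappa wins 12–5.
Theta is beaten in every head-to-head and is the Condorcet loser.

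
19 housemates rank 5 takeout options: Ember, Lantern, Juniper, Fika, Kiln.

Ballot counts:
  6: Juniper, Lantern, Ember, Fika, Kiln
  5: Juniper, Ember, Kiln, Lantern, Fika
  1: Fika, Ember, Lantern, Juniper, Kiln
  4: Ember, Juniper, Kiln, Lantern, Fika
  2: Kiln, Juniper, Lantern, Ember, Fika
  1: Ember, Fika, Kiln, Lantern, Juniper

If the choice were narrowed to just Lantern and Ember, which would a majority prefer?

Ember

Ballots ranking Lantern above Ember: 6 + 2 = 8.
Ballots ranking Ember above Lantern: 19 − 8 = 11.
Ember wins the head-to-head 11–8.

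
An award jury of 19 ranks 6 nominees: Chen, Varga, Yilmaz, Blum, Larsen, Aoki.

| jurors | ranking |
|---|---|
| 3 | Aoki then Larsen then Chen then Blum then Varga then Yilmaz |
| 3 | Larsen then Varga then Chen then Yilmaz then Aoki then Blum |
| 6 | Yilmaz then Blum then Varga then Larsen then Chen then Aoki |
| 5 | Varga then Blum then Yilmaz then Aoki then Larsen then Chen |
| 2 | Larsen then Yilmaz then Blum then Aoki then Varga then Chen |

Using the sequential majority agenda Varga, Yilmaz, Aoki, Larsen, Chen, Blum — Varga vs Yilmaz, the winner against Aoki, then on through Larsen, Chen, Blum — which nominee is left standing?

Blum

Round 1: Varga vs Yilmaz — 11–8, Varga advances.
Round 2: Varga vs Aoki — 14–5, Varga advances.
Round 3: Varga vs Larsen — 11–8, Varga advances.
Round 4: Varga vs Chen — 16–3, Varga advances.
Round 5: Varga vs Blum — 8–11, Blum advances.
The agenda winner is Blum.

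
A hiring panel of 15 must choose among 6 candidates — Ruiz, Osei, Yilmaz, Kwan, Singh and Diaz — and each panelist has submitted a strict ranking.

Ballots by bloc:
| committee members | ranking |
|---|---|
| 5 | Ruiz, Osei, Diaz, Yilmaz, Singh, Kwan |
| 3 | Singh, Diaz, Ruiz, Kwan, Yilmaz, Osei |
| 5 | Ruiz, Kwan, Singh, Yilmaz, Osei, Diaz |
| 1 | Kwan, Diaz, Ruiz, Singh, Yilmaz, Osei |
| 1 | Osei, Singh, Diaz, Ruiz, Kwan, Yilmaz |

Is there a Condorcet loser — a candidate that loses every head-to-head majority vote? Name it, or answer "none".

Pairwise majorities:
Ruiz vs Osei: Ruiz wins 14–1.
Ruiz vs Yilmaz: 5+3+5+1+1 = 15 for Ruiz, 0 for Yilmaz — Ruiz by 15–0.
Ruiz vs Kwan: 14 to 1, Ruiz.
Ruiz vs Singh: 11 to 4, Ruiz.
Ruiz vs Diaz: Ruiz wins 10–5.
Osei vs Yilmaz: Osei preferred on 5+1 = 6 ballots; Yilmaz wins 9–6.
Osei–Kwan: Kwan 9–6.
Osei vs Singh: Osei preferred on 5+1 = 6 ballots; Singh wins 9–6.
Osei vs Diaz: Osei is ranked higher on 5+5+1 = 11 ballots, Diaz on 4. Osei wins 11–4.
Yilmaz–Kwan: Kwan 10–5.
Yilmaz vs Singh: Singh, 10–5.
Yilmaz vs Diaz: 5 for Yilmaz, 10 for Diaz — Diaz by 10–5.
Kwan vs Singh: Singh, 9–6.
Kwan vs Diaz: 6 to 9, Diaz.
Singh vs Diaz: Singh is ranked higher on 3+5+1 = 9 ballots, Diaz on 6. Singh wins 9–6.
Every candidate wins at least one matchup (Ruiz beats Osei; Osei beats Diaz; Yilmaz beats Osei; Kwan beats Osei; Singh beats Osei; Diaz beats Yilmaz), so there is no Condorcet loser.

none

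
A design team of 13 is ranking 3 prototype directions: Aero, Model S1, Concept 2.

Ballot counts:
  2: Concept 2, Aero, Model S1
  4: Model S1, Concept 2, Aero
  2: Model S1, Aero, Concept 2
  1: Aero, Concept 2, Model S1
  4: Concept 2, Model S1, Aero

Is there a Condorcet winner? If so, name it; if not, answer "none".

Pairwise majorities:
Aero vs Model S1: 2+1 = 3 for Aero, 10 for Model S1 — Model S1 by 10–3.
Aero vs Concept 2: Aero is ranked higher on 2+1 = 3 ballots, Concept 2 on 10. Concept 2 wins 10–3.
Model S1 vs Concept 2: 6 to 7, Concept 2.
Concept 2 beats each of Aero, Model S1 — Concept 2 is the Condorcet winner.

Concept 2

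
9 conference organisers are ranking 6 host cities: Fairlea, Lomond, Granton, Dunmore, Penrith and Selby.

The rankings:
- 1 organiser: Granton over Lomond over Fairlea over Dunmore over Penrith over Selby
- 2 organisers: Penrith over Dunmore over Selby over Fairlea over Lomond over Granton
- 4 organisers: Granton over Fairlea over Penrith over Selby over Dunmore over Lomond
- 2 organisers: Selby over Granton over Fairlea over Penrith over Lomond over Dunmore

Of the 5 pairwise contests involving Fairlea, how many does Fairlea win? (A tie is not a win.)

Fairlea against each rival (9 organisers):
Fairlea vs Lomond: Fairlea is ranked higher on 2+4+2 = 8 ballots, Lomond on 1. Fairlea wins 8–1.
Fairlea vs Granton: Granton, 7–2.
Fairlea vs Dunmore: Fairlea preferred on 1+4+2 = 7 ballots; Fairlea wins 7–2.
Fairlea vs Penrith: Fairlea wins 7–2.
Fairlea vs Selby: Fairlea is ranked higher on 1+4 = 5 ballots, Selby on 4. Fairlea wins 5–4.
Fairlea beats Lomond, Dunmore, Penrith, Selby; loses to Granton — 4 pairwise wins.

4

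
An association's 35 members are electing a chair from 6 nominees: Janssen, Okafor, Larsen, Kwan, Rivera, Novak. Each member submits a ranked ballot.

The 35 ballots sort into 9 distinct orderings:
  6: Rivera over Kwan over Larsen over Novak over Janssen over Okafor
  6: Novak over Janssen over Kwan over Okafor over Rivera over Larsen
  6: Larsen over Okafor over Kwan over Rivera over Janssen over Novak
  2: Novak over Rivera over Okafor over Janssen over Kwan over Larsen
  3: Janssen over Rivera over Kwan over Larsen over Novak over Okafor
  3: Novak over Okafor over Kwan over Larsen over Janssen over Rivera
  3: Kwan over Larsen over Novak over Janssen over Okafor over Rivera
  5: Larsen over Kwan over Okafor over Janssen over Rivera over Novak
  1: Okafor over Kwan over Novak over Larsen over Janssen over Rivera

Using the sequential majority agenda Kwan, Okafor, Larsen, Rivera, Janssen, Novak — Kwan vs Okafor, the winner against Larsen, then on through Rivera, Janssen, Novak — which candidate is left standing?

Round 1: Kwan vs Okafor — 23–12, Kwan advances.
Round 2: Kwan vs Larsen — 24–11, Kwan advances.
Round 3: Kwan vs Rivera — 24–11, Kwan advances.
Round 4: Kwan vs Janssen — 24–11, Kwan advances.
Round 5: Kwan vs Novak — 24–11, Kwan advances.
The agenda winner is Kwan.

Kwan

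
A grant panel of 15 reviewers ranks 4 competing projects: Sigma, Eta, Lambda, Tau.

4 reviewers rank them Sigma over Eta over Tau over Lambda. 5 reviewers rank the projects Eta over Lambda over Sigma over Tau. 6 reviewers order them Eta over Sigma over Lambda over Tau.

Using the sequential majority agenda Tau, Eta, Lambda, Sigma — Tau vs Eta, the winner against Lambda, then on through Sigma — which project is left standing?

Round 1: Tau vs Eta — 0–15, Eta advances.
Round 2: Eta vs Lambda — 15–0, Eta advances.
Round 3: Eta vs Sigma — 11–4, Eta advances.
Eta survives the agenda.

Eta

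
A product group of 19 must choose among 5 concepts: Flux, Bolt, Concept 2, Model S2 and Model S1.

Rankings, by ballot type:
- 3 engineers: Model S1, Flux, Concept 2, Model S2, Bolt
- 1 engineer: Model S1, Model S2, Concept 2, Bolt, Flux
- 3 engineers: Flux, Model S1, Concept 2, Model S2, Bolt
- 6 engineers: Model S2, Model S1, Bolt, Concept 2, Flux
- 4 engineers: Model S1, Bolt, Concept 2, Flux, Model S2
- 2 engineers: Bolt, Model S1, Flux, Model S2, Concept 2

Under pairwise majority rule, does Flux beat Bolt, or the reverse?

Bolt

Ballots ranking Flux above Bolt: 3 + 3 = 6.
Ballots ranking Bolt above Flux: 19 − 6 = 13.
Bolt wins the head-to-head 13–6.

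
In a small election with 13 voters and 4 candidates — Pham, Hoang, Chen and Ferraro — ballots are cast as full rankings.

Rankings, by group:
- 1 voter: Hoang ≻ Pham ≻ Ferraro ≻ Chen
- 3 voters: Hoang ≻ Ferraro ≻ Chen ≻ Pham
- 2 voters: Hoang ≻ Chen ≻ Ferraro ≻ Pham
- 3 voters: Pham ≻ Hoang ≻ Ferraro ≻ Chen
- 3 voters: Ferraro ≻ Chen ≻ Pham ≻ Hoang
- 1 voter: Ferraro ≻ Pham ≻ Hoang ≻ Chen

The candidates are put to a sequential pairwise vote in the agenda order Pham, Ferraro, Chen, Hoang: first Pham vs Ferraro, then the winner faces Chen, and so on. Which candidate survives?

Hoang

Round 1: Pham vs Ferraro — 4–9, Ferraro advances.
Round 2: Ferraro vs Chen — 11–2, Ferraro advances.
Round 3: Ferraro vs Hoang — 4–9, Hoang advances.
Hoang survives the agenda.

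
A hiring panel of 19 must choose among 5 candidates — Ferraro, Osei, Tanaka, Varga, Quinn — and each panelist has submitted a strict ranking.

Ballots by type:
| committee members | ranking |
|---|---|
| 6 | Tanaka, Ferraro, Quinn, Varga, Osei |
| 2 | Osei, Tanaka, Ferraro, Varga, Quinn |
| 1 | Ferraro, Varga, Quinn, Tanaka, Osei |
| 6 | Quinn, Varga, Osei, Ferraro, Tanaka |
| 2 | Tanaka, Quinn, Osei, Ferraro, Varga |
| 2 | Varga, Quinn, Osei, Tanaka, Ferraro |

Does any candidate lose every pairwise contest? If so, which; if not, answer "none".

Pairwise majorities:
Ferraro vs Osei: Osei wins 12–7.
Ferraro vs Tanaka: Ferraro preferred on 1+6 = 7 ballots; Tanaka wins 12–7.
Ferraro vs Varga: 11 to 8, Ferraro.
Ferraro vs Quinn: Quinn wins 10–9.
Osei vs Tanaka: Osei preferred on 2+6+2 = 10 ballots; Osei wins 10–9.
Osei vs Varga: Osei is ranked higher on 2+2 = 4 ballots, Varga on 15. Varga wins 15–4.
Osei vs Quinn: 2 for Osei, 17 for Quinn — Quinn by 17–2.
Tanaka vs Varga: Tanaka wins 10–9.
Tanaka vs Quinn: 10 to 9, Tanaka.
Varga–Quinn: Quinn 14–5.
Each candidate has at least one pairwise win (Ferraro beats Varga; Osei beats Ferraro; Tanaka beats Ferraro; Varga beats Osei; Quinn beats Ferraro) — no Condorcet loser.

none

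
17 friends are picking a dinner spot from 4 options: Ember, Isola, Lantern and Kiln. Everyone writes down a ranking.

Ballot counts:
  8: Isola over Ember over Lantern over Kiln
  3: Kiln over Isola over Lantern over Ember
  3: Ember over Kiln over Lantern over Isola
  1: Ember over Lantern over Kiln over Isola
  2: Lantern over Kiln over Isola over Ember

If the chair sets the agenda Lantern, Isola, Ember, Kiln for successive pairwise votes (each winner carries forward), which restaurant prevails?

Round 1: Lantern vs Isola — 6–11, Isola advances.
Round 2: Isola vs Ember — 13–4, Isola advances.
Round 3: Isola vs Kiln — 8–9, Kiln advances.
Kiln survives the agenda.

Kiln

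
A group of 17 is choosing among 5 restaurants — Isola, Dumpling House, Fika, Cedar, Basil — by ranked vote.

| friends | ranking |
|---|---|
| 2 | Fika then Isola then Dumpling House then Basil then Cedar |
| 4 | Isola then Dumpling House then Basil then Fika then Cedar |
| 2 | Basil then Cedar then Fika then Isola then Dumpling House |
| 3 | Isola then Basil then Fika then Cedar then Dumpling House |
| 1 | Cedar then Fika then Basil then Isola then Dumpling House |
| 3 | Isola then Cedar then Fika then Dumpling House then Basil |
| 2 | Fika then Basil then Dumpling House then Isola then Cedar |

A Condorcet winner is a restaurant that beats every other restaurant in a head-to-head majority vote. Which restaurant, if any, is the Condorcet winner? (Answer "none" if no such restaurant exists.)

Check each pair by majority over 17 ballots:
Isola vs Dumpling House: Isola is ranked higher on 2+4+2+3+1+3 = 15 ballots, Dumpling House on 2. Isola wins 15–2.
Isola vs Fika: Isola is ranked higher on 4+3+3 = 10 ballots, Fika on 7. Isola wins 10–7.
Isola vs Cedar: Isola is ranked higher on 2+4+3+3+2 = 14 ballots, Cedar on 3. Isola wins 14–3.
Isola vs Basil: 2+4+3+3 = 12 for Isola, 5 for Basil — Isola by 12–5.
Dumpling House vs Fika: Dumpling House is ranked higher on 4 ballots, Fika on 13. Fika wins 13–4.
Dumpling House vs Cedar: 8 to 9, Cedar.
Dumpling House vs Basil: 9 to 8, Dumpling House.
Fika vs Cedar: Fika is ranked higher on 2+4+3+2 = 11 ballots, Cedar on 6. Fika wins 11–6.
Fika vs Basil: 8 to 9, Basil.
Cedar vs Basil: 1+3 = 4 for Cedar, 13 for Basil — Basil by 13–4.
Isola wins every pairwise contest, so Isola is the Condorcet winner.

Isola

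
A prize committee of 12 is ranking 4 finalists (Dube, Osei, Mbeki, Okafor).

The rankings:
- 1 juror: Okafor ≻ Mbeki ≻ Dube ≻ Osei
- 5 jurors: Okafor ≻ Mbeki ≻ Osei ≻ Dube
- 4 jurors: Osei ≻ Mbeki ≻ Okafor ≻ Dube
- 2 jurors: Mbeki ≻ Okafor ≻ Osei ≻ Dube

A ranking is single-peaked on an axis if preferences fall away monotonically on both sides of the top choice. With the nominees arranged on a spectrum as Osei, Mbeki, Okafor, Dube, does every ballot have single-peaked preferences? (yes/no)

Axis positions: Osei=1, Mbeki=2, Okafor=3, Dube=4.
Type 1 (peak Okafor at position 3): ranking walks positions 3-2-4-1, expanding outward from the peak — single-peaked.
Type 2 (peak Okafor at position 3): ranking walks positions 3-2-1-4, expanding outward from the peak — single-peaked.
Type 3 (peak Osei at position 1): ranking walks positions 1-2-3-4, expanding outward from the peak — single-peaked.
Type 4 (peak Mbeki at position 2): ranking walks positions 2-3-1-4, expanding outward from the peak — single-peaked.
Every ranking is single-peaked on this axis.

yes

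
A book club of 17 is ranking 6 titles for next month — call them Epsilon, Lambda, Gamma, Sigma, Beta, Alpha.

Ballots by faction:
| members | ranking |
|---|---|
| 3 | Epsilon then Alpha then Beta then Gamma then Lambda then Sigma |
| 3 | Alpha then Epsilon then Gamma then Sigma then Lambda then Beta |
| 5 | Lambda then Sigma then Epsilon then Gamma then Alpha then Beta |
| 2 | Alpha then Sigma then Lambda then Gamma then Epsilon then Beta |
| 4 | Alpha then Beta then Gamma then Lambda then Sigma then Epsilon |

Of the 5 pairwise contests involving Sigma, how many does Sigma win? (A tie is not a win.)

2

Sigma against each rival (17 members):
Sigma vs Epsilon: Sigma preferred on 5+2+4 = 11 ballots; Sigma wins 11–6.
Sigma–Lambda: Lambda 12–5.
Sigma vs Gamma: Sigma preferred on 5+2 = 7 ballots; Gamma wins 10–7.
Sigma vs Beta: Sigma preferred on 3+5+2 = 10 ballots; Sigma wins 10–7.
Sigma–Alpha: Alpha 12–5.
Sigma beats Epsilon, Beta; loses to Lambda, Gamma, Alpha — 2 pairwise wins.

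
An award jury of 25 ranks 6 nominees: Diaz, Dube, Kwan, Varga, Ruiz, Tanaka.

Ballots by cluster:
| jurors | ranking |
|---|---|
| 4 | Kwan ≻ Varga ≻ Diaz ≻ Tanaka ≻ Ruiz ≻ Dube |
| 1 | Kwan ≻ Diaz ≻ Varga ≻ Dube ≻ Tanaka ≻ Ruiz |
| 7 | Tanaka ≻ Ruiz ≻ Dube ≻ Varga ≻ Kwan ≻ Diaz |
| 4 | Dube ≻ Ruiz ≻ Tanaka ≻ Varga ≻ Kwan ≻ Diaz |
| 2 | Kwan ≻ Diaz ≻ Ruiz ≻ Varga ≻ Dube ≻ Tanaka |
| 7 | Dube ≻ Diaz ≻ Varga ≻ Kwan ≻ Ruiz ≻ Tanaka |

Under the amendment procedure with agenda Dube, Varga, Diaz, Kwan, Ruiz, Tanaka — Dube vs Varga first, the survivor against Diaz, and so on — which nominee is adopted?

Round 1: Dube vs Varga — 18–7, Dube advances.
Round 2: Dube vs Diaz — 18–7, Dube advances.
Round 3: Dube vs Kwan — 18–7, Dube advances.
Round 4: Dube vs Ruiz — 12–13, Ruiz advances.
Round 5: Ruiz vs Tanaka — 13–12, Ruiz advances.
The agenda winner is Ruiz.

Ruiz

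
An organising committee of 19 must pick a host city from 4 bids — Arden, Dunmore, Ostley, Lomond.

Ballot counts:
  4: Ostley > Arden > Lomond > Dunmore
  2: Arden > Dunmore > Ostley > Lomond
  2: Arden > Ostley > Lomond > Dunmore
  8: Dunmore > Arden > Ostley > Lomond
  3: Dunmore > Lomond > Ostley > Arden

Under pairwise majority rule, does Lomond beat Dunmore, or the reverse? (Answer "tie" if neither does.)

Ballots ranking Lomond above Dunmore: 4 + 2 = 6.
Ballots ranking Dunmore above Lomond: 19 − 6 = 13.
Dunmore wins the head-to-head 13–6.

Dunmore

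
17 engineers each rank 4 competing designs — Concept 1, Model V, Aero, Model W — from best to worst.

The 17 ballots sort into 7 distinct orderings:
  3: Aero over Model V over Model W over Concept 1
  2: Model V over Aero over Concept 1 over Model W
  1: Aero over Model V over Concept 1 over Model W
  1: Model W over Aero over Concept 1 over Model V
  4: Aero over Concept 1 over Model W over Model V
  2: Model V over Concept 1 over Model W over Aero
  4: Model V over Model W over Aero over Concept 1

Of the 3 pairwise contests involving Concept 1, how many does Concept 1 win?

Concept 1 against each rival (17 engineers):
Concept 1 vs Model V: Concept 1 is ranked higher on 1+4 = 5 ballots, Model V on 12. Model V wins 12–5.
Concept 1 vs Aero: Aero, 15–2.
Concept 1 vs Model W: Concept 1, 9–8.
Concept 1 beats Model W; loses to Model V, Aero — 1 pairwise win.

1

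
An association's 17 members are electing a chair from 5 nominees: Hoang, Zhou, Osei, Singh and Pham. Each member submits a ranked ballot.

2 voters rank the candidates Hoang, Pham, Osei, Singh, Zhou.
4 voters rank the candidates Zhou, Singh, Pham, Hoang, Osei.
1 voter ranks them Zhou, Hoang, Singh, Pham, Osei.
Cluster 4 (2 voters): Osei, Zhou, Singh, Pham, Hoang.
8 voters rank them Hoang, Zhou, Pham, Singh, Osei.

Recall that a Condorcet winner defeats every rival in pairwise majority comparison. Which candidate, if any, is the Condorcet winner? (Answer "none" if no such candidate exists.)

Head-to-head results (17 voters):
Hoang vs Zhou: Hoang preferred on 2+8 = 10 ballots; Hoang wins 10–7.
Hoang vs Osei: Hoang preferred on 2+4+1+8 = 15 ballots; Hoang wins 15–2.
Hoang vs Singh: 11 to 6, Hoang.
Hoang vs Pham: 2+1+8 = 11 for Hoang, 6 for Pham — Hoang by 11–6.
Zhou vs Osei: 4+1+8 = 13 for Zhou, 4 for Osei — Zhou by 13–4.
Zhou vs Singh: 4+1+2+8 = 15 for Zhou, 2 for Singh — Zhou by 15–2.
Zhou vs Pham: 15 to 2, Zhou.
Osei vs Singh: Osei preferred on 2+2 = 4 ballots; Singh wins 13–4.
Osei vs Pham: 2 for Osei, 15 for Pham — Pham by 15–2.
Singh vs Pham: Singh is ranked higher on 4+1+2 = 7 ballots, Pham on 10. Pham wins 10–7.
Only Hoang has no losses; Hoang is the Condorcet winner.

Hoang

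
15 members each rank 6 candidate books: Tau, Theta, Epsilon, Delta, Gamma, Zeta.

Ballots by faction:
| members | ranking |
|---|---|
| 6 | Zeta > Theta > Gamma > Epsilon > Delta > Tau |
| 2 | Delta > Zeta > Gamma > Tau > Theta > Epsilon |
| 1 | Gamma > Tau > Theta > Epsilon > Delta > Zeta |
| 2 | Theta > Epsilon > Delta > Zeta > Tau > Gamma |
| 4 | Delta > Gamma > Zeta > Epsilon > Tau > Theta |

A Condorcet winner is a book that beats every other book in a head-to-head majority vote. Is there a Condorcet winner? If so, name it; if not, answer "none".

Check each pair by majority over 15 ballots:
Tau vs Theta: Tau is ranked higher on 2+1+4 = 7 ballots, Theta on 8. Theta wins 8–7.
Tau vs Epsilon: Tau preferred on 2+1 = 3 ballots; Epsilon wins 12–3.
Tau vs Delta: Tau is ranked higher on 1 ballot, Delta on 14. Delta wins 14–1.
Tau vs Gamma: Tau is ranked higher on 2 ballots, Gamma on 13. Gamma wins 13–2.
Tau vs Zeta: Zeta wins 14–1.
Theta vs Epsilon: Theta, 11–4.
Theta vs Delta: Theta preferred on 6+1+2 = 9 ballots; Theta wins 9–6.
Theta vs Gamma: Theta, 8–7.
Theta vs Zeta: 1+2 = 3 for Theta, 12 for Zeta — Zeta by 12–3.
Epsilon vs Delta: Epsilon, 9–6.
Epsilon vs Gamma: 2 for Epsilon, 13 for Gamma — Gamma by 13–2.
Epsilon vs Zeta: 1+2 = 3 for Epsilon, 12 for Zeta — Zeta by 12–3.
Delta vs Gamma: Delta is ranked higher on 2+2+4 = 8 ballots, Gamma on 7. Delta wins 8–7.
Delta vs Zeta: 2+1+2+4 = 9 for Delta, 6 for Zeta — Delta by 9–6.
Gamma–Zeta: Zeta 10–5.
Each book drops at least one matchup (Tau loses to Theta; Theta loses to Zeta; Epsilon loses to Theta; Delta loses to Theta; Gamma loses to Theta; Zeta loses to Delta); the cycle Theta beats Delta beats Zeta beats Theta rules out a Condorcet winner.

none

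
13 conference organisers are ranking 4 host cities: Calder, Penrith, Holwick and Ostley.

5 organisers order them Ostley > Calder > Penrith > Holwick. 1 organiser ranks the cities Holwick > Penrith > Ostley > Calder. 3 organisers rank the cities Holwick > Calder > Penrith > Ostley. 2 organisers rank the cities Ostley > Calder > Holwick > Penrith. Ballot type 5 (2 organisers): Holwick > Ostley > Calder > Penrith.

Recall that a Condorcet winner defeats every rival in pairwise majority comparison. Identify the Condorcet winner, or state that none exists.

Ostley

Check each pair by majority over 13 ballots:
Calder–Penrith: Calder 12–1.
Calder vs Holwick: Calder wins 7–6.
Calder–Ostley: Ostley 10–3.
Penrith–Holwick: Holwick 8–5.
Penrith vs Ostley: Ostley, 9–4.
Holwick vs Ostley: Ostley, 7–6.
Ostley beats each of Calder, Penrith, Holwick — Ostley is the Condorcet winner.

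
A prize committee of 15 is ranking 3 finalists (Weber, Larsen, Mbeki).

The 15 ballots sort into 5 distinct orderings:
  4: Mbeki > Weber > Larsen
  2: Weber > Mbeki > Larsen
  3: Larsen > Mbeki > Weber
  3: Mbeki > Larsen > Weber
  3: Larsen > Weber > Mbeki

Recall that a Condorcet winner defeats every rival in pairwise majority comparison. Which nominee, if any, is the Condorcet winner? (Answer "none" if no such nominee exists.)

Mbeki

Check each pair by majority over 15 ballots:
Weber–Larsen: Larsen 9–6.
Weber–Mbeki: Mbeki 10–5.
Larsen vs Mbeki: Mbeki wins 9–6.
Mbeki beats each of Weber, Larsen — Mbeki is the Condorcet winner.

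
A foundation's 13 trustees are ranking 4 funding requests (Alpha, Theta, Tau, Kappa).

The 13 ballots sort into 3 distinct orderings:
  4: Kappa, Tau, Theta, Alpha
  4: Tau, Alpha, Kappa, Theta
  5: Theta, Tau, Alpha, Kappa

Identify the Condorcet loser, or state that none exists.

none

Head-to-head results (13 reviewers):
Alpha vs Theta: 4 to 9, Theta.
Alpha vs Tau: 0 for Alpha, 13 for Tau — Tau by 13–0.
Alpha vs Kappa: Alpha is ranked higher on 4+5 = 9 ballots, Kappa on 4. Alpha wins 9–4.
Theta vs Tau: 5 to 8, Tau.
Theta vs Kappa: 5 for Theta, 8 for Kappa — Kappa by 8–5.
Tau vs Kappa: Tau is ranked higher on 4+5 = 9 ballots, Kappa on 4. Tau wins 9–4.
No project is winless: Alpha beats Kappa; Theta beats Alpha; Tau beats Alpha; Kappa beats Theta. There is no Condorcet loser.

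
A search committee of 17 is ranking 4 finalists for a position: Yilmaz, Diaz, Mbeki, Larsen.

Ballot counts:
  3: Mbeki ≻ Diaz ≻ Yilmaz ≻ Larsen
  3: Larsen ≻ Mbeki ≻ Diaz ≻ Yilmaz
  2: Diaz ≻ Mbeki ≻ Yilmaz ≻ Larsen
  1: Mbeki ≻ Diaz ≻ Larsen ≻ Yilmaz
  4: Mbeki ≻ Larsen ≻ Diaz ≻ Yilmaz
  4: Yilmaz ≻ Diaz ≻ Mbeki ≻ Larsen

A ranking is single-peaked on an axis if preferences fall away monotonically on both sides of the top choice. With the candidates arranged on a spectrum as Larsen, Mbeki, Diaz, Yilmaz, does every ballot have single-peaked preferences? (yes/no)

Axis positions: Larsen=1, Mbeki=2, Diaz=3, Yilmaz=4.
Type 1 (peak Mbeki at position 2): ranking walks positions 2-3-4-1, expanding outward from the peak — single-peaked.
Type 2 (peak Larsen at position 1): ranking walks positions 1-2-3-4, expanding outward from the peak — single-peaked.
Type 3 (peak Diaz at position 3): ranking walks positions 3-2-4-1, expanding outward from the peak — single-peaked.
Type 4 (peak Mbeki at position 2): ranking walks positions 2-3-1-4, expanding outward from the peak — single-peaked.
Type 5 (peak Mbeki at position 2): ranking walks positions 2-1-3-4, expanding outward from the peak — single-peaked.
Type 6 (peak Yilmaz at position 4): ranking walks positions 4-3-2-1, expanding outward from the peak — single-peaked.
Every ranking is single-peaked on this axis.

yes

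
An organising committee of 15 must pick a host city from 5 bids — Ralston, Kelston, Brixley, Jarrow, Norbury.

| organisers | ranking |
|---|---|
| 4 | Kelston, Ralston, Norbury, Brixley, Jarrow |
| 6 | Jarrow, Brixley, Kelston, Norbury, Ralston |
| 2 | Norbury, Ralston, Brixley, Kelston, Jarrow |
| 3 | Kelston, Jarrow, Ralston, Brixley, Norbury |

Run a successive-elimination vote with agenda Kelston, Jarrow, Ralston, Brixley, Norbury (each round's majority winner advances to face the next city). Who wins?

Round 1: Kelston vs Jarrow — 9–6, Kelston advances.
Round 2: Kelston vs Ralston — 13–2, Kelston advances.
Round 3: Kelston vs Brixley — 7–8, Brixley advances.
Round 4: Brixley vs Norbury — 9–6, Brixley advances.
The agenda winner is Brixley.

Brixley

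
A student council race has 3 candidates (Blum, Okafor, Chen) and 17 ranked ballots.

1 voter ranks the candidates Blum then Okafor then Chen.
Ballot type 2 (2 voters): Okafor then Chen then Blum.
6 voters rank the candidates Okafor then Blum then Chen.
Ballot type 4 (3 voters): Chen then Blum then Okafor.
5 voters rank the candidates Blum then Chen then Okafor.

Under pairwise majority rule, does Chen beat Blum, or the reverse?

Blum

Ballots ranking Chen above Blum: 2 + 3 = 5.
Ballots ranking Blum above Chen: 17 − 5 = 12.
Blum wins the head-to-head 12–5.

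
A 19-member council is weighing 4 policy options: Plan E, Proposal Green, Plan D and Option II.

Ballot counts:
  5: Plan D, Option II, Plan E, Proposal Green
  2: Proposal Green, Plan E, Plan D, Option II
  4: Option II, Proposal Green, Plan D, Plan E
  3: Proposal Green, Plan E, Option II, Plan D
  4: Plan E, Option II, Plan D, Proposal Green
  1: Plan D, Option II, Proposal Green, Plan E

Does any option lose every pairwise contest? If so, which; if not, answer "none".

Plan E

Pairwise majorities:
Plan E–Proposal Green: Proposal Green 10–9.
Plan E vs Plan D: Plan D wins 10–9.
Plan E vs Option II: Plan E is ranked higher on 2+3+4 = 9 ballots, Option II on 10. Option II wins 10–9.
Proposal Green vs Plan D: Plan D, 10–9.
Proposal Green vs Option II: Proposal Green is ranked higher on 2+3 = 5 ballots, Option II on 14. Option II wins 14–5.
Plan D vs Option II: 5+2+1 = 8 for Plan D, 11 for Option II — Option II by 11–8.
Plan E is beaten in every head-to-head and is the Condorcet loser.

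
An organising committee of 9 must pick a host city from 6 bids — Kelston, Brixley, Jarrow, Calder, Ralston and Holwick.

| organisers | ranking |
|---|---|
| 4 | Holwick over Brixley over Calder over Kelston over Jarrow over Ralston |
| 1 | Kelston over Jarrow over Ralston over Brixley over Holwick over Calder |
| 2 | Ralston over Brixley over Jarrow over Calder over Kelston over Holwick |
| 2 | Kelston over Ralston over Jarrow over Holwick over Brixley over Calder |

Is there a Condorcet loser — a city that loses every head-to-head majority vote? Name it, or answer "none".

none

Pairwise majorities:
Kelston vs Brixley: Brixley wins 6–3.
Kelston vs Jarrow: 4+1+2 = 7 for Kelston, 2 for Jarrow — Kelston by 7–2.
Kelston vs Calder: Calder, 6–3.
Kelston vs Ralston: Kelston preferred on 4+1+2 = 7 ballots; Kelston wins 7–2.
Kelston vs Holwick: 5 to 4, Kelston.
Brixley vs Jarrow: 6 to 3, Brixley.
Brixley vs Calder: Brixley preferred on 4+1+2+2 = 9 ballots; Brixley wins 9–0.
Brixley vs Ralston: Ralston wins 5–4.
Brixley vs Holwick: 3 to 6, Holwick.
Jarrow vs Calder: Jarrow wins 5–4.
Jarrow–Ralston: Jarrow 5–4.
Jarrow–Holwick: Jarrow 5–4.
Calder vs Ralston: 4 for Calder, 5 for Ralston — Ralston by 5–4.
Calder vs Holwick: 2 for Calder, 7 for Holwick — Holwick by 7–2.
Ralston vs Holwick: 1+2+2 = 5 for Ralston, 4 for Holwick — Ralston by 5–4.
Each city has at least one pairwise win (Kelston beats Jarrow; Brixley beats Kelston; Jarrow beats Calder; Calder beats Kelston; Ralston beats Brixley; Holwick beats Brixley) — no Condorcet loser.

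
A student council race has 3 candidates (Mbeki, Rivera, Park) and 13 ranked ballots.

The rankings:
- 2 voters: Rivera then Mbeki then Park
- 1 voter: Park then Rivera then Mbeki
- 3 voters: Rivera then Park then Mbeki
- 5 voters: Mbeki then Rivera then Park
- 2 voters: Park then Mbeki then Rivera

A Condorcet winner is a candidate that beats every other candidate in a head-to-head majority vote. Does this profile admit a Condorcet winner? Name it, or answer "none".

Mbeki

Head-to-head results (13 voters):
Mbeki vs Rivera: Mbeki is ranked higher on 5+2 = 7 ballots, Rivera on 6. Mbeki wins 7–6.
Mbeki vs Park: Mbeki preferred on 2+5 = 7 ballots; Mbeki wins 7–6.
Rivera vs Park: Rivera preferred on 2+3+5 = 10 ballots; Rivera wins 10–3.
Mbeki defeats every rival head-to-head and is the Condorcet winner.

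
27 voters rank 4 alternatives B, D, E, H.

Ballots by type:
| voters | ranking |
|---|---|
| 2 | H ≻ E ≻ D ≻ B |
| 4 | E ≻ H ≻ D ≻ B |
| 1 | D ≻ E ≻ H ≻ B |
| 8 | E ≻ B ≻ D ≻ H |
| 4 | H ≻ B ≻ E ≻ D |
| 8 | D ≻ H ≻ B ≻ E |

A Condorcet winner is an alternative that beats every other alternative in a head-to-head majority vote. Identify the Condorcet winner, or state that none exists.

Check each pair by majority over 27 ballots:
B–D: D 15–12.
B vs E: E, 15–12.
B–H: H 19–8.
D vs E: E, 18–9.
D vs H: D, 17–10.
E–H: H 14–13.
Every alternative loses at least once (B loses to D; D loses to E; E loses to H; H loses to D). The majority relation contains the cycle D beats H beats E beats D, so there is no Condorcet winner.

none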